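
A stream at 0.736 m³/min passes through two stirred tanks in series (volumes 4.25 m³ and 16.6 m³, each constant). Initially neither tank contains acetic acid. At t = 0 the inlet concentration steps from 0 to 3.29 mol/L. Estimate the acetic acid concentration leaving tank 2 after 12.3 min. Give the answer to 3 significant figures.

Species balance on tank i: dCᵢ/dt = (Cᵢ₋₁ − Cᵢ)/τᵢ with τᵢ = Vᵢ/Q.
τ₁ = 4.25/0.736 = 5.7745 min; τ₂ = 16.6/0.736 = 22.554 min.
Tank 1: C₁ = C_in(1 − e^(−t/τ₁)). Tank 2 (τ₁ ≠ τ₂): C₂ = C_in[1 − (τ₁ e^(−t/τ₁) − τ₂ e^(−t/τ₂))/(τ₁ − τ₂)].
At t = 12.3: e^(−t/τ₁) = 0.11883, e^(−t/τ₂) = 0.57964.
C₂ = 3.29·[1 − (5.7745·0.11883 − 22.554·0.57964)/(-16.780)] = 3.29·0.26178 = 0.86126 mol/L.

0.861 mol/L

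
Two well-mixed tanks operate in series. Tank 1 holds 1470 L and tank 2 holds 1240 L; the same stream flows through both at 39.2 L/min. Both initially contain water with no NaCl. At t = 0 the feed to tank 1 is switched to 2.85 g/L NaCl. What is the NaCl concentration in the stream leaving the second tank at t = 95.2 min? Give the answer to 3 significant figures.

2.17 g/L

Time constants: τᵢ = Vᵢ/Q for each well-mixed tank.
τ₁ = 1470/39.2 = 37.500 min; τ₂ = 1240/39.2 = 31.633 min.
Tank 1: C₁ = C_in(1 − e^(−t/τ₁)). Tank 2 (τ₁ ≠ τ₂): C₂ = C_in[1 − (τ₁ e^(−t/τ₁) − τ₂ e^(−t/τ₂))/(τ₁ − τ₂)].
At t = 95.2: e^(−t/τ₁) = 0.078972, e^(−t/τ₂) = 0.049314.
C₂ = 2.85·[1 − (37.500·0.078972 − 31.633·0.049314)/(5.8673)] = 2.85·0.76113 = 2.1692 g/L.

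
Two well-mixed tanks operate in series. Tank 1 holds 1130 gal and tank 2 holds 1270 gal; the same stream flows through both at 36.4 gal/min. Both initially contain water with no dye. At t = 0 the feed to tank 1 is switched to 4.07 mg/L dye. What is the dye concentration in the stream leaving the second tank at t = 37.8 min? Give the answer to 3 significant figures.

1.30 mg/L

Time constants: τᵢ = Vᵢ/Q for each well-mixed tank.
τ₁ = 1130/36.4 = 31.044 min; τ₂ = 1270/36.4 = 34.890 min.
Tank 1: C₁ = C_in(1 − e^(−t/τ₁)). Tank 2 (τ₁ ≠ τ₂): C₂ = C_in[1 − (τ₁ e^(−t/τ₁) − τ₂ e^(−t/τ₂))/(τ₁ − τ₂)].
At t = 37.8: e^(−t/τ₁) = 0.29593, e^(−t/τ₂) = 0.33844.
C₂ = 4.07·[1 − (31.044·0.29593 − 34.890·0.33844)/(-3.8462)] = 4.07·0.31843 = 1.2960 mg/L.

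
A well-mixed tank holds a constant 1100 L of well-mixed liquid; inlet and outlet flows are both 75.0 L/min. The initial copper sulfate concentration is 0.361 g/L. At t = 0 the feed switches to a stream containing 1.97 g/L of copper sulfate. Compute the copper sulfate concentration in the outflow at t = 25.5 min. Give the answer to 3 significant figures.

Species balance on the tank: V dC/dt = Q(C_in − C).
Time constant τ = V/Q = 1100/75.0 = 14.667 min.
Solution: C(t) = C_in + (C₀ − C_in) e^(−t/τ).
C(25.5) = 1.97 + (0.361 − 1.97)·e^(−25.5/14.667) = 1.97 + (-1.6090)·0.17576 = 1.6872 g/L.

1.69 g/L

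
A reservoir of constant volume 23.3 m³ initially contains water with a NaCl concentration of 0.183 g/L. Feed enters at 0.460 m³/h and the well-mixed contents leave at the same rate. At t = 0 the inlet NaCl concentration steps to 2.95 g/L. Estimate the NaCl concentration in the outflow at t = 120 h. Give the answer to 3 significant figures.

2.69 g/L

Transient balance on the dissolved component: V dC/dt = Q(C_in − C).
Rewrite as dC/dt + C/τ = C_in/τ, τ = V/Q = 50.652 h.
Solution: C(t) = C_in + (C₀ − C_in) e^(−t/τ).
C(120) = 2.95 + (0.183 − 2.95)·e^(−120/50.652) = 2.95 + (-2.7670)·0.093565 = 2.6911 g/L.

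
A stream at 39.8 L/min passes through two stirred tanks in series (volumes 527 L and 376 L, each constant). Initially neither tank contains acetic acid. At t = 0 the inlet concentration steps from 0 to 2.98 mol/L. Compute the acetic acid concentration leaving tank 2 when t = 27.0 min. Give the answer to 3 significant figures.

Species balance on tank i: dCᵢ/dt = (Cᵢ₋₁ − Cᵢ)/τᵢ with τᵢ = Vᵢ/Q.
τ₁ = 527/39.8 = 13.241 min; τ₂ = 376/39.8 = 9.4472 min.
Tank 1: C₁ = C_in(1 − e^(−t/τ₁)). Tank 2 (τ₁ ≠ τ₂): C₂ = C_in[1 − (τ₁ e^(−t/τ₁) − τ₂ e^(−t/τ₂))/(τ₁ − τ₂)].
At t = 27.0: e^(−t/τ₁) = 0.13015, e^(−t/τ₂) = 0.057385.
C₂ = 2.98·[1 − (13.241·0.13015 − 9.4472·0.057385)/(3.7940)] = 2.98·0.68867 = 2.0522 mol/L.

2.05 mol/L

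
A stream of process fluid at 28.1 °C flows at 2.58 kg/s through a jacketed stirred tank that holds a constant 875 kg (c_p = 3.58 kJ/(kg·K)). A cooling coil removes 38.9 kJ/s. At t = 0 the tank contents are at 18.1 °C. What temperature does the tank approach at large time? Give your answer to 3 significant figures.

23.9 °C

First-law balance (no shaft work): M c_p dT/dt = ṁ c_p (T_in − T) − 38.9.
At steady state dT/dt = 0 ⇒ T_ss = T_in − Q̇/(ṁ c_p) = 28.1 − 38.9/(2.58·3.58) = 23.888 °C.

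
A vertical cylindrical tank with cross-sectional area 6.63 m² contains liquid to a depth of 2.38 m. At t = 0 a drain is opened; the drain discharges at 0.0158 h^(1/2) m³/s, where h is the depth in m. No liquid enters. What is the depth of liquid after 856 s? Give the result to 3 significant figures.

Mass balance (ρ constant): A dh/dt = −0.0158 √h.
Separate and integrate: 2(√h − √h₀) = −(0.0158/A) t.
√h = √2.38 − 0.0158·856/(2·6.63) = 1.5427 − 1.0200 = 0.52276.
h = 0.52276² = 0.27327 m.

0.273 m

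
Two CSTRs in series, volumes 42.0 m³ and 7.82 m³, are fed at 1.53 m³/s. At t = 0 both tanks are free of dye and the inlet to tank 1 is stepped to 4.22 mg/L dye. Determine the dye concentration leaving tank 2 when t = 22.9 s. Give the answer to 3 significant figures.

1.98 mg/L

Species balance on tank i: dCᵢ/dt = (Cᵢ₋₁ − Cᵢ)/τᵢ with τᵢ = Vᵢ/Q.
τ₁ = 42.0/1.53 = 27.451 s; τ₂ = 7.82/1.53 = 5.1111 s.
Solving the cascade with C₁(0)=C₂(0)=0 gives C₂(t) = C_in[1 − (τ₁ e^(−t/τ₁) − τ₂ e^(−t/τ₂))/(τ₁ − τ₂)].
At t = 22.9: e^(−t/τ₁) = 0.43422, e^(−t/τ₂) = 0.011328.
C₂ = 4.22·[1 − (27.451·0.43422 − 5.1111·0.011328)/(22.340)] = 4.22·0.46903 = 1.9793 mg/L.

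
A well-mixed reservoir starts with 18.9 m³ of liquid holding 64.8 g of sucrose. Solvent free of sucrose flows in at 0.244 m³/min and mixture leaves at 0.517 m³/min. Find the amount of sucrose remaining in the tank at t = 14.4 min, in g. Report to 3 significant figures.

41.7 g

Let m(t) be the amount of sucrose. Volume: V(t) = V₀ + (Q_in − Q_out) t = 18.9 − 0.27300 t; V(14.4) = 14.969 m³.
No sucrose enters, so dm/dt = −Q_out · (m/V).
dm/m = −Q_out dt/(V₀ − 0.27300 t); integrating gives ln(m/m₀) = −(Q_out/(Q_in−Q_out)) ln(V/V₀).
m = m₀ (V₀/V)^(Q_out/(Q_in−Q_out)) = 64.8 × (18.9/14.969)^(-1.8938) = 41.666 g.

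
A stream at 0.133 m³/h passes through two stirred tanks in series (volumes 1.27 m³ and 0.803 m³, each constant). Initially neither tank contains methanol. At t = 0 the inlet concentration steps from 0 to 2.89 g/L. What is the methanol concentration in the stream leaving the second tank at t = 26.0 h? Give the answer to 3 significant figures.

Species balance on tank i: dCᵢ/dt = (Cᵢ₋₁ − Cᵢ)/τᵢ with τᵢ = Vᵢ/Q.
τ₁ = 1.27/0.133 = 9.5489 h; τ₂ = 0.803/0.133 = 6.0376 h.
Solving the cascade with C₁(0)=C₂(0)=0 gives C₂(t) = C_in[1 − (τ₁ e^(−t/τ₁) − τ₂ e^(−t/τ₂))/(τ₁ − τ₂)].
At t = 26.0: e^(−t/τ₁) = 0.065688, e^(−t/τ₂) = 0.013483.
C₂ = 2.89·[1 − (9.5489·0.065688 − 6.0376·0.013483)/(3.5113)] = 2.89·0.84454 = 2.4407 g/L.

2.44 g/L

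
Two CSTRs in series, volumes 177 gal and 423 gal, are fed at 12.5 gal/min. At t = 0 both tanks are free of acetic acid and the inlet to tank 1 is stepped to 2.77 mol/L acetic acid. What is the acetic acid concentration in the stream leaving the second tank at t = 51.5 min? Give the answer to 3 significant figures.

Each tank obeys Vᵢ dCᵢ/dt = Q(Cᵢ₋₁ − Cᵢ), so τᵢ = Vᵢ/Q.
τ₁ = 177/12.5 = 14.160 min; τ₂ = 423/12.5 = 33.840 min.
Solving the cascade with C₁(0)=C₂(0)=0 gives C₂(t) = C_in[1 − (τ₁ e^(−t/τ₁) − τ₂ e^(−t/τ₂))/(τ₁ − τ₂)].
At t = 51.5: e^(−t/τ₁) = 0.026331, e^(−t/τ₂) = 0.21830.
C₂ = 2.77·[1 − (14.160·0.026331 − 33.840·0.21830)/(-19.680)] = 2.77·0.64357 = 1.7827 mol/L.

1.78 mol/L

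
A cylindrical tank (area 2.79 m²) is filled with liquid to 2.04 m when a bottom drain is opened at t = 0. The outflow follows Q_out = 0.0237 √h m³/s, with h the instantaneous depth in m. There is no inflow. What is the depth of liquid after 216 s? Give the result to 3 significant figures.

A dh/dt = −Q_out = −0.0237 √h.
∫ h^(−1/2) dh = −(0.0237/A) ∫ dt, giving 2√h = 2√h₀ − (0.0237/A) t.
√h = √2.04 − 0.0237·216/(2·2.79) = 1.4283 − 0.91742 = 0.51087.
h = 0.51087² = 0.26098 m.

0.261 m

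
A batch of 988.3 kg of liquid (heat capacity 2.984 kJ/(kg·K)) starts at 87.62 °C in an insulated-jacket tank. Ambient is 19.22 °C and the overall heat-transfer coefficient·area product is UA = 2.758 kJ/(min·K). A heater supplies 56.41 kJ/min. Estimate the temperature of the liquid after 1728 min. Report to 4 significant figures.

49.20 °C

Lumped-capacitance energy balance: M c_p dT/dt = UA(T_amb − T) + Q̇.
dT/dt = (T_ss − T)/τ with T_ss = T_amb + Q̇/UA = 19.22 + 56.41/2.758 = 39.6732 °C, τ = M c_p/UA = 988.3·2.984/2.758 = 1069.28 min.
Solution: T(t) = T_ss + (T₀ − T_ss) e^(−t/τ).
T(1728) = 39.6732 + (47.9468)·0.198685 = 49.1995 °C.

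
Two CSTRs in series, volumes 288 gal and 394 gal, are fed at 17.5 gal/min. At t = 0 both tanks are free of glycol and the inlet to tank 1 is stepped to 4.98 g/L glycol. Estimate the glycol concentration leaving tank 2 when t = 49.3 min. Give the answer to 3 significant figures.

3.58 g/L

Species balance on tank i: dCᵢ/dt = (Cᵢ₋₁ − Cᵢ)/τᵢ with τᵢ = Vᵢ/Q.
τ₁ = 288/17.5 = 16.457 min; τ₂ = 394/17.5 = 22.514 min.
Solving the cascade with C₁(0)=C₂(0)=0 gives C₂(t) = C_in[1 − (τ₁ e^(−t/τ₁) − τ₂ e^(−t/τ₂))/(τ₁ − τ₂)].
At t = 49.3: e^(−t/τ₁) = 0.050004, e^(−t/τ₂) = 0.11195.
C₂ = 4.98·[1 − (16.457·0.050004 − 22.514·0.11195)/(-6.0571)] = 4.98·0.71975 = 3.5844 g/L.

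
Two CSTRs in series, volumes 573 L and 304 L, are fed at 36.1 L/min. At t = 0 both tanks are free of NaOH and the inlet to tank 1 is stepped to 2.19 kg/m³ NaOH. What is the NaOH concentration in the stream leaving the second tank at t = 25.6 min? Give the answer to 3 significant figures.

1.38 kg/m³

Species balance on tank i: dCᵢ/dt = (Cᵢ₋₁ − Cᵢ)/τᵢ with τᵢ = Vᵢ/Q.
τ₁ = 573/36.1 = 15.873 min; τ₂ = 304/36.1 = 8.4211 min.
Solving the cascade with C₁(0)=C₂(0)=0 gives C₂(t) = C_in[1 − (τ₁ e^(−t/τ₁) − τ₂ e^(−t/τ₂))/(τ₁ − τ₂)].
At t = 25.6: e^(−t/τ₁) = 0.19932, e^(−t/τ₂) = 0.047835.
C₂ = 2.19·[1 − (15.873·0.19932 − 8.4211·0.047835)/(7.4515)] = 2.19·0.62949 = 1.3786 kg/m³.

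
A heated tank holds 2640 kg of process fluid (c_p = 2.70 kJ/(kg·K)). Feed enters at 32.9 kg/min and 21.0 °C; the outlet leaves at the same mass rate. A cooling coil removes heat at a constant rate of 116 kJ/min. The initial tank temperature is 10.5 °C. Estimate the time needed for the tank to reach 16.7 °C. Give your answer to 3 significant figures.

M c_p dT/dt = ṁ c_p (T_in − T) − Q̇.
τ = M/ṁ = 80.243 min; T_ss = T_in − Q̇/(ṁ c_p) = 19.694 °C.
T(t) = T_ss + (T₀ − T_ss) e^(−t/τ). Set T = 16.7:
e^(−t/τ) = (16.7 − 19.694)/(10.5 − 19.694) = 0.32566
t = −80.243 · ln(0.32566) = 90.026 min.

90.0 min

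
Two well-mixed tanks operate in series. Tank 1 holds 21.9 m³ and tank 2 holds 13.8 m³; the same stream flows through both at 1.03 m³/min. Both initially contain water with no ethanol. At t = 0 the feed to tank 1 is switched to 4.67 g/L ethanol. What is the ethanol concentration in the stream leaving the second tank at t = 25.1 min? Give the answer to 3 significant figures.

Time constants: τᵢ = Vᵢ/Q for each well-mixed tank.
τ₁ = 21.9/1.03 = 21.262 min; τ₂ = 13.8/1.03 = 13.398 min.
Solving the cascade with C₁(0)=C₂(0)=0 gives C₂(t) = C_in[1 − (τ₁ e^(−t/τ₁) − τ₂ e^(−t/τ₂))/(τ₁ − τ₂)].
At t = 25.1: e^(−t/τ₁) = 0.30712, e^(−t/τ₂) = 0.15360.
C₂ = 4.67·[1 − (21.262·0.30712 − 13.398·0.15360)/(7.8641)] = 4.67·0.43131 = 2.0142 g/L.

2.01 g/L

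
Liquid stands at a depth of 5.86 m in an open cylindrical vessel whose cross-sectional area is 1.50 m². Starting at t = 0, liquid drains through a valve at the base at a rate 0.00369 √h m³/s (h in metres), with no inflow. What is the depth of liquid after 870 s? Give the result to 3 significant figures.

Mass balance (ρ constant): A dh/dt = −0.00369 √h.
Separate and integrate: 2(√h − √h₀) = −(0.00369/A) t.
√h = √5.86 − 0.00369·870/(2·1.50) = 2.4207 − 1.0701 = 1.3506.
h = 1.3506² = 1.8242 m.

1.82 m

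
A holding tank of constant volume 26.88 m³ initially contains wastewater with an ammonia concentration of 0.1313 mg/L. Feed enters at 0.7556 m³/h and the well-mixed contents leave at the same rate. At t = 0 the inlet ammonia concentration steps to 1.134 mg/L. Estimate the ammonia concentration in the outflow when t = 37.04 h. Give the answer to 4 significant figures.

0.7800 mg/L

Mass balance on the solute (V constant): V dC/dt = Q(C_in − C).
So dC/dt = (C_in − C)/τ with τ = V/Q = 26.88/0.7556 = 35.5744 h.
Integrating: C(t) = C_in + (C₀ − C_in) e^(−t/τ).
C(37.04) = 1.134 + (0.1313 − 1.134)·e^(−37.04/35.5744) = 1.134 + (-1.00270)·0.353031 = 0.780016 mg/L.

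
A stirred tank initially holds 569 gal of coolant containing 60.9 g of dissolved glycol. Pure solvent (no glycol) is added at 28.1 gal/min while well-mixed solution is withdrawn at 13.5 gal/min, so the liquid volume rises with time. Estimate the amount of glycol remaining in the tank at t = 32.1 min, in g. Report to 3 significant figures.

34.9 g

Total volume: dV/dt = Q_in − Q_out = 14.600 gal/min, so V(t) = 569 + 14.600 t and V(32.1) = 1037.7 gal.
Solute balance: dm/dt = 0 − Q_out C = −Q_out m/V(t).
dm/m = −Q_out dt/(V₀ + 14.600 t); integrating gives ln(m/m₀) = −(Q_out/(Q_in−Q_out)) ln(V/V₀).
m = m₀ (V₀/V)^(Q_out/(Q_in−Q_out)) = 60.9 × (569/1037.7)^(0.92466) = 34.941 g.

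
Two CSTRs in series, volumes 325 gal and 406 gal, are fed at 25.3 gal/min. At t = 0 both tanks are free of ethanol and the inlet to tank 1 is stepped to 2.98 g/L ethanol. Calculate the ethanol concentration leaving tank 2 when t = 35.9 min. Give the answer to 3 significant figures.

Each tank obeys Vᵢ dCᵢ/dt = Q(Cᵢ₋₁ − Cᵢ), so τᵢ = Vᵢ/Q.
τ₁ = 325/25.3 = 12.846 min; τ₂ = 406/25.3 = 16.047 min.
Tank 1: C₁ = C_in(1 − e^(−t/τ₁)). Tank 2 (τ₁ ≠ τ₂): C₂ = C_in[1 − (τ₁ e^(−t/τ₁) − τ₂ e^(−t/τ₂))/(τ₁ − τ₂)].
At t = 35.9: e^(−t/τ₁) = 0.061135, e^(−t/τ₂) = 0.10677.
C₂ = 2.98·[1 − (12.846·0.061135 − 16.047·0.10677)/(-3.2016)] = 2.98·0.71015 = 2.1162 g/L.

2.12 g/L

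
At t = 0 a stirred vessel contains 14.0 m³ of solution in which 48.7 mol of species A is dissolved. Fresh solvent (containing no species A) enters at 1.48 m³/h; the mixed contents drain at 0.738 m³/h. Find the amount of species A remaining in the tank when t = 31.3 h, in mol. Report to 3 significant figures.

18.4 mol

Let m(t) be the amount of species A. Volume: V(t) = V₀ + (Q_in − Q_out) t = 14.0 + 0.74200 t; V(31.3) = 37.225 m³.
No species A enters, so dm/dt = −Q_out · (m/V).
Separate: dm/m = −Q_out dt/V(t) ⇒ ln(m/m₀) = −(Q_out/(Q_in−Q_out)) ln(V/V₀).
m = m₀ (V₀/V)^(Q_out/(Q_in−Q_out)) = 48.7 × (14.0/37.225)^(0.99461) = 18.413 mol.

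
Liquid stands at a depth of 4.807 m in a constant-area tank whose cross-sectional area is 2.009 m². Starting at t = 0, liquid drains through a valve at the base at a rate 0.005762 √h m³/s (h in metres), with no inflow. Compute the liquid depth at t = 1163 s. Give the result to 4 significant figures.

0.2753 m

A dh/dt = −Q_out = −0.005762 √h.
∫ h^(−1/2) dh = −(0.005762/A) ∫ dt, giving 2√h = 2√h₀ − (0.005762/A) t.
√h = √4.807 − 0.005762·1163/(2·2.009) = 2.19249 − 1.66780 = 0.524691.
h = 0.524691² = 0.275300 m.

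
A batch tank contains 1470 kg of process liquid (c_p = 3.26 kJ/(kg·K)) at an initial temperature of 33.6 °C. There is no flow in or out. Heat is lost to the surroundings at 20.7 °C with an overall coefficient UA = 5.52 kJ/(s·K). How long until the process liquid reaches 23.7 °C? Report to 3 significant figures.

1270 s

M c_p dT/dt = −UA(T − T_amb).
τ = M c_p/UA = 868.15 s; T_ss = T_amb = 20.700 °C.
T(t) = T_ss + (T₀ − T_ss)e^(−t/τ); set T = 23.7:
t = −τ ln[(T − T_ss)/(T₀ − T_ss)] = −868.15 · ln(0.23256) = 1266.3 s.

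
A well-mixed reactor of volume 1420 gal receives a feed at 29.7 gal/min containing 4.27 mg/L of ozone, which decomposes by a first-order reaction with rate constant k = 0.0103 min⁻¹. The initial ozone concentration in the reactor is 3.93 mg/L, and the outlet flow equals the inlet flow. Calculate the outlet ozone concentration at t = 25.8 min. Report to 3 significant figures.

Species balance: V dC/dt = Q C_in − Q C − k V C.
dC/dt = (Q/V) C_in − (Q/V + k) C; effective rate a = Q/V + k = 0.020915 + 0.0103 = 0.031215 min⁻¹.
C_ss = Q C_in/(Q + kV) = 2.8611 mg/L; C(t) = C_ss + (C₀ − C_ss) e^(−a t).
C(25.8) = 2.8611 + (1.0689)·e^(−0.031215·25.8) = 2.8611 + (1.0689)·0.44693 = 3.3388 mg/L.

3.34 mg/L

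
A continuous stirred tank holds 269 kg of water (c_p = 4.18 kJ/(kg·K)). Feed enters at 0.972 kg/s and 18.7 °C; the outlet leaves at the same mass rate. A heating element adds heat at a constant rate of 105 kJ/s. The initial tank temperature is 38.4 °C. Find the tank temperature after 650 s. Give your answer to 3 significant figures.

44.0 °C

Energy balance: M c_p dT/dt = ṁ c_p (T_in − T) + 105.
Rearrange: dT/dt = (T_ss − T)/τ with τ = M/ṁ = 276.75 s and T_ss = T_in + Q̇/(ṁ c_p) = 44.543 °C.
T approaches T_ss exponentially: T(t) = T_ss + (T₀ − T_ss) e^(−t/τ).
T(650) = 44.543 + (-6.1432)·e^(−650/276.75) = 44.543 + (-6.1432)·0.095493 = 43.957 °C.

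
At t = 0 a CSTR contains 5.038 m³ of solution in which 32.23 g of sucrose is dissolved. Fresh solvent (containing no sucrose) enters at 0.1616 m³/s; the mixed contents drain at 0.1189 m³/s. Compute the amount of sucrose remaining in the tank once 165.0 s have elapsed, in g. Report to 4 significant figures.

2.820 g

Total volume: dV/dt = Q_in − Q_out = 0.0427000 m³/s, so V(t) = 5.038 + 0.0427000 t and V(165.0) = 12.0835 m³.
No sucrose enters, so dm/dt = −Q_out · (m/V).
dm/m = −Q_out dt/(V₀ + 0.0427000 t); integrating gives ln(m/m₀) = −(Q_out/(Q_in−Q_out)) ln(V/V₀).
m = m₀ (V₀/V)^(Q_out/(Q_in−Q_out)) = 32.23 × (5.038/12.0835)^(2.78454) = 2.82043 g.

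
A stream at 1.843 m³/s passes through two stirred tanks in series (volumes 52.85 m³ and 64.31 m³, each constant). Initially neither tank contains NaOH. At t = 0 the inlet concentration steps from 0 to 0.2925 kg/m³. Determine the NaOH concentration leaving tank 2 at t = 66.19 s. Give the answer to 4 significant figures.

Species balance on tank i: dCᵢ/dt = (Cᵢ₋₁ − Cᵢ)/τᵢ with τᵢ = Vᵢ/Q.
τ₁ = 52.85/1.843 = 28.6761 s; τ₂ = 64.31/1.843 = 34.8942 s.
Tank 1: C₁ = C_in(1 − e^(−t/τ₁)). Tank 2 (τ₁ ≠ τ₂): C₂ = C_in[1 − (τ₁ e^(−t/τ₁) − τ₂ e^(−t/τ₂))/(τ₁ − τ₂)].
At t = 66.19: e^(−t/τ₁) = 0.0994405, e^(−t/τ₂) = 0.150036.
C₂ = 0.2925·[1 − (28.6761·0.0994405 − 34.8942·0.150036)/(-6.21812)] = 0.2925·0.616631 = 0.180364 kg/m³.

0.1804 kg/m³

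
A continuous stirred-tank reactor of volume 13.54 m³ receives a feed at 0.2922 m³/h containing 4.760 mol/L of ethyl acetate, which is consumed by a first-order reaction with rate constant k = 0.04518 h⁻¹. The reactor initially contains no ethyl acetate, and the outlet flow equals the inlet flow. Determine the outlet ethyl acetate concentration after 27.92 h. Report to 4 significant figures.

1.300 mol/L

V dC/dt = Q(C_in − C) − k V C.
dC/dt = (Q/V) C_in − (Q/V + k) C; effective rate a = Q/V + k = 0.0215805 + 0.04518 = 0.0667605 h⁻¹.
C_ss = Q C_in/(Q + kV) = 1.53868 mol/L; C(t) = C_ss + (C₀ − C_ss) e^(−a t).
C(27.92) = 1.53868 + (-1.53868)·e^(−0.0667605·27.92) = 1.53868 + (-1.53868)·0.155058 = 1.30010 mol/L.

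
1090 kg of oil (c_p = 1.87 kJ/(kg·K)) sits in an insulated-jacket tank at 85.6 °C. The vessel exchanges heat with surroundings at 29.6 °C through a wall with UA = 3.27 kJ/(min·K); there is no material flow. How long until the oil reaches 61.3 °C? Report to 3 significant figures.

M c_p dT/dt = −UA(T − T_amb).
τ = M c_p/UA = 623.33 min; T_ss = T_amb = 29.600 °C.
T(t) = T_ss + (T₀ − T_ss)e^(−t/τ); set T = 61.3:
t = −τ ln[(T − T_ss)/(T₀ − T_ss)] = −623.33 · ln(0.56607) = 354.70 min.

355 min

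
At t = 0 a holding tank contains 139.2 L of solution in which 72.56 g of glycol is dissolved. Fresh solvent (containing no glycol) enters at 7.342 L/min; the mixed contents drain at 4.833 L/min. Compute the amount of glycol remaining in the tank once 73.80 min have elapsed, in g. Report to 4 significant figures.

Total volume: dV/dt = Q_in − Q_out = 2.50900 L/min, so V(t) = 139.2 + 2.50900 t and V(73.80) = 324.364 L.
Species balance (pure solvent in): dm/dt = −Q_out · m/V(t).
dm/m = −Q_out dt/(V₀ + 2.50900 t); integrating gives ln(m/m₀) = −(Q_out/(Q_in−Q_out)) ln(V/V₀).
m = m₀ (V₀/V)^(Q_out/(Q_in−Q_out)) = 72.56 × (139.2/324.364)^(1.92627) = 14.2233 g.

14.22 g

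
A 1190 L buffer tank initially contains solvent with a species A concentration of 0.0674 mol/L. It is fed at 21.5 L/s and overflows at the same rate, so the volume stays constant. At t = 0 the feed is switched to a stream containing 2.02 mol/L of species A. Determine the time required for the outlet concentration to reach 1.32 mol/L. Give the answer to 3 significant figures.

56.8 s

Species balance: V dC/dt = Q(C_in − C) ⇒ τ = V/Q = 55.349 s.
C(t) = C_in + (C₀ − C_in) e^(−t/τ). Set C = 1.32 and solve for t:
e^(−t/τ) = (C − C_in)/(C₀ − C_in) = (1.32 − 2.02)/(0.0674 − 2.02) = 0.35850
t = −τ ln(…) = 55.349 × 1.0258 = 56.779 s.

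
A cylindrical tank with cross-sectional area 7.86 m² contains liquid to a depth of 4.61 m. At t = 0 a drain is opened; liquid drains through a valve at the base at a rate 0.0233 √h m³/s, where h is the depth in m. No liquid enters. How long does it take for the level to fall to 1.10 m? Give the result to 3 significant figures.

741 s

With no inflow, A dh/dt = −0.0233 √h.
Separate and integrate: 2(√h − √h₀) = −(0.0233/A) t.
t = 2A(√h₀ − √h)/0.0233 = 2·7.86·(√4.61 − √1.10)/0.0233
  = 15.720 × (2.1471 − 1.0488) / 0.0233 = 740.99 s.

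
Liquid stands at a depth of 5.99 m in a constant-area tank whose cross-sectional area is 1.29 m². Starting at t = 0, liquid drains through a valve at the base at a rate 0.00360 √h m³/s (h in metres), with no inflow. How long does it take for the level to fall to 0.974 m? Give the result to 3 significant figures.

A dh/dt = −Q_out = −0.00360 √h.
This is separable: 2 d(√h)/dt = −0.00360/A, so √h = √h₀ − (0.00360/(2A)) t.
t = 2A(√h₀ − √h)/0.00360 = 2·1.29·(√5.99 − √0.974)/0.00360
  = 2.5800 × (2.4474 − 0.98691) / 0.00360 = 1046.7 s.

1050 s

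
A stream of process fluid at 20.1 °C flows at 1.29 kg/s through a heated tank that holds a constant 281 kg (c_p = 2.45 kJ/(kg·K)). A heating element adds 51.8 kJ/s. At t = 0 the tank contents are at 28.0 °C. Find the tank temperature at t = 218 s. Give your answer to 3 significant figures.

33.4 °C

Energy balance: M c_p dT/dt = ṁ c_p (T_in − T) + 51.8.
τ = M/ṁ = 217.83 s; T_ss = T_in + Q̇/(ṁ c_p) = 20.1 + 51.8/(1.29·2.45) = 36.490 °C.
This is linear first-order; T(t) = T_ss + (T₀ − T_ss) e^(−t/τ).
T(218) = 36.490 + (-8.4898)·e^(−218/217.83) = 36.490 + (-8.4898)·0.36759 = 33.369 °C.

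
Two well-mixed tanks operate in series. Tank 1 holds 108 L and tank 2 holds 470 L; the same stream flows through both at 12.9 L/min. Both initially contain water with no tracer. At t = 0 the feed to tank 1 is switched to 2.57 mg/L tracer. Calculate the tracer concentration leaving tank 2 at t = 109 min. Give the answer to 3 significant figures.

Species balance on tank i: dCᵢ/dt = (Cᵢ₋₁ − Cᵢ)/τᵢ with τᵢ = Vᵢ/Q.
τ₁ = 108/12.9 = 8.3721 min; τ₂ = 470/12.9 = 36.434 min.
Tank 1: C₁ = C_in(1 − e^(−t/τ₁)). Tank 2 (τ₁ ≠ τ₂): C₂ = C_in[1 − (τ₁ e^(−t/τ₁) − τ₂ e^(−t/τ₂))/(τ₁ − τ₂)].
At t = 109: e^(−t/τ₁) = 2.2168e-06, e^(−t/τ₂) = 0.050202.
C₂ = 2.57·[1 − (8.3721·2.2168e-06 − 36.434·0.050202)/(-28.062)] = 2.57·0.93482 = 2.4025 mg/L.

2.40 mg/L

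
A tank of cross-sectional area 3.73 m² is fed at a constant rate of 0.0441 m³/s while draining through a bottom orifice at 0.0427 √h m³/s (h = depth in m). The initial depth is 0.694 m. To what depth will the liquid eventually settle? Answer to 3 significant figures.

1.07 m

Level balance: A dh/dt = 0.0441 − 0.0427 √h. Setting dh/dt = 0:
Q_in = 0.0427 √h_ss ⇒ √h_ss = 0.0441/0.0427 = 1.0328.
h_ss = 1.0328² = 1.0666 m. (Since h₀ = 0.694 m < h_ss, the level will rise toward this value.)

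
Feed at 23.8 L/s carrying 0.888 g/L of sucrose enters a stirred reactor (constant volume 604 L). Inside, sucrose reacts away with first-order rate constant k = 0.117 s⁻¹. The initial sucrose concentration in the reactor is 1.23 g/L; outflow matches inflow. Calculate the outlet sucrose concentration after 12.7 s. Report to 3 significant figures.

0.362 g/L

Accumulation = in − out − consumed: V dC/dt = Q C_in − Q C − k V C.
dC/dt = (Q/V) C_in − (Q/V + k) C; effective rate a = Q/V + k = 0.039404 + 0.117 = 0.15640 s⁻¹.
C_ss = Q C_in/(Q + kV) = 0.22372 g/L; C(t) = C_ss + (C₀ − C_ss) e^(−a t).
C(12.7) = 0.22372 + (1.0063)·e^(−0.15640·12.7) = 0.22372 + (1.0063)·0.13720 = 0.36178 g/L.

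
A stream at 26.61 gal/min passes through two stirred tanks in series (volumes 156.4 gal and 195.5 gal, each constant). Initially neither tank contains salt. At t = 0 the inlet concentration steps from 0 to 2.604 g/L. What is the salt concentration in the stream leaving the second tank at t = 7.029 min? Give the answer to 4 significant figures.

Each tank obeys Vᵢ dCᵢ/dt = Q(Cᵢ₋₁ − Cᵢ), so τᵢ = Vᵢ/Q.
τ₁ = 156.4/26.61 = 5.87749 min; τ₂ = 195.5/26.61 = 7.34686 min.
Solving the cascade with C₁(0)=C₂(0)=0 gives C₂(t) = C_in[1 − (τ₁ e^(−t/τ₁) − τ₂ e^(−t/τ₂))/(τ₁ − τ₂)].
At t = 7.029: e^(−t/τ₁) = 0.302426, e^(−t/τ₂) = 0.384145.
C₂ = 2.604·[1 − (5.87749·0.302426 − 7.34686·0.384145)/(-1.46937)] = 2.604·0.288979 = 0.752500 g/L.

0.7525 g/L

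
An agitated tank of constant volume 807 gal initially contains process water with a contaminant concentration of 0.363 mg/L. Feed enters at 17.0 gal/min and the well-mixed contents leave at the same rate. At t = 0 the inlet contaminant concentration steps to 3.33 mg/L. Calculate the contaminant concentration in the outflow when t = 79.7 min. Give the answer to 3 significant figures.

2.78 mg/L

Species balance on the tank: V dC/dt = Q(C_in − C).
So dC/dt = (C_in − C)/τ with τ = V/Q = 807/17.0 = 47.471 min.
This is linear first-order; C(t) = C_in + (C₀ − C_in) e^(−t/τ).
C(79.7) = 3.33 + (0.363 − 3.33)·e^(−79.7/47.471) = 3.33 + (-2.9670)·0.18657 = 2.7764 mg/L.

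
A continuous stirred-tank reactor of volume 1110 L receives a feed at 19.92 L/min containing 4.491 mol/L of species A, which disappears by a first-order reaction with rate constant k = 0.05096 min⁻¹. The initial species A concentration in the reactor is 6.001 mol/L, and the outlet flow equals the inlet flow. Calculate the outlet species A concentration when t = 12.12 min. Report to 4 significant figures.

3.266 mol/L

Species balance: V dC/dt = Q C_in − Q C − k V C.
dC/dt = (Q/V) C_in − (Q/V + k) C; effective rate a = Q/V + k = 0.0179459 + 0.05096 = 0.0689059 min⁻¹.
C_ss = Q C_in/(Q + kV) = 1.16964 mol/L; C(t) = C_ss + (C₀ − C_ss) e^(−a t).
C(12.12) = 1.16964 + (4.83136)·e^(−0.0689059·12.12) = 1.16964 + (4.83136)·0.433814 = 3.26555 mol/L.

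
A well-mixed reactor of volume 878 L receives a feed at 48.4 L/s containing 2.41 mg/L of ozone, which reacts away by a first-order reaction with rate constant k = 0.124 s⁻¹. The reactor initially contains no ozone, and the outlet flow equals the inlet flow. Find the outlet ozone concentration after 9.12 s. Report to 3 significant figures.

Accumulation = in − out − consumed: V dC/dt = Q C_in − Q C − k V C.
dC/dt = (Q/V) C_in − (Q/V + k) C; effective rate a = Q/V + k = 0.055125 + 0.124 = 0.17913 s⁻¹.
C_ss = Q C_in/(Q + kV) = 0.74167 mg/L; C(t) = C_ss + (C₀ − C_ss) e^(−a t).
C(9.12) = 0.74167 + (-0.74167)·e^(−0.17913·9.12) = 0.74167 + (-0.74167)·0.19522 = 0.59688 mg/L.

0.597 mg/L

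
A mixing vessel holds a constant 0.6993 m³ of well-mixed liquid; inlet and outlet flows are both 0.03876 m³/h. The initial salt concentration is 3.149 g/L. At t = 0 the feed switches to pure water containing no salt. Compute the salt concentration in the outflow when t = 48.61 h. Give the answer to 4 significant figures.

0.2128 g/L

Species balance on the tank: V dC/dt = Q(C_in − C).
Rewrite as dC/dt + C/τ = C_in/τ, τ = V/Q = 18.0418 h.
Solution: C(t) = C_in + (C₀ − C_in) e^(−t/τ).
C(48.61) = 0 + (3.149 − 0)·e^(−48.61/18.0418) = 0 + (3.14900)·0.0675897 = 0.212840 g/L.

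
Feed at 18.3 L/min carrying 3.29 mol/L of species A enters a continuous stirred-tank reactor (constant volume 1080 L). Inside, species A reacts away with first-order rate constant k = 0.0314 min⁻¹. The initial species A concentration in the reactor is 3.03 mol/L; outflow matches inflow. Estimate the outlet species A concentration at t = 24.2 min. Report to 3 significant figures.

Species balance: V dC/dt = Q C_in − Q C − k V C.
This is linear with rate a = Q/V + k = 0.048344 min⁻¹.
C_ss = Q C_in/(Q + kV) = 1.1531 mol/L; C(t) = C_ss + (C₀ − C_ss) e^(−a t).
C(24.2) = 1.1531 + (1.8769)·e^(−0.048344·24.2) = 1.1531 + (1.8769)·0.31039 = 1.7357 mol/L.

1.74 mol/L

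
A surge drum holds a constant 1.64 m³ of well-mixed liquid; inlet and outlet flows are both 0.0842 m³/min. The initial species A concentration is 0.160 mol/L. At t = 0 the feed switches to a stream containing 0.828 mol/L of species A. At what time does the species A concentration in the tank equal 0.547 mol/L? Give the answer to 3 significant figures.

16.9 min

Transient balance on the dissolved component: V dC/dt = Q(C_in − C), so τ = V/Q = 19.477 min.
C(t) = C_in + (C₀ − C_in) e^(−t/τ). Set C = 0.547 and solve for t:
e^(−t/τ) = (C − C_in)/(C₀ − C_in) = (0.547 − 0.828)/(0.160 − 0.828) = 0.42066
t = −τ ln(…) = 19.477 × 0.86593 = 16.866 min.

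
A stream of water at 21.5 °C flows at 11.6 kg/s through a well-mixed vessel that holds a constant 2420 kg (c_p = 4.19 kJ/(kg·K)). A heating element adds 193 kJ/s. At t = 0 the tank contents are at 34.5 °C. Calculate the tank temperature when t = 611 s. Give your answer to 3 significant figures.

First-law balance (no shaft work): M c_p dT/dt = ṁ c_p (T_in − T) + 193.
τ = M/ṁ = 208.62 s; T_ss = T_in + Q̇/(ṁ c_p) = 21.5 + 193/(11.6·4.19) = 25.471 °C.
T approaches T_ss exponentially: T(t) = T_ss + (T₀ − T_ss) e^(−t/τ).
T(611) = 25.471 + (9.0291)·e^(−611/208.62) = 25.471 + (9.0291)·0.053463 = 25.954 °C.

26.0 °C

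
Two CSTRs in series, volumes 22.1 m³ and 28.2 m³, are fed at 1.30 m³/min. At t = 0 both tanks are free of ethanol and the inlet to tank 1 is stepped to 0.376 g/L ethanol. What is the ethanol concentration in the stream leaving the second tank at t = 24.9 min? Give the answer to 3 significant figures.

0.139 g/L

Species balance on tank i: dCᵢ/dt = (Cᵢ₋₁ − Cᵢ)/τᵢ with τᵢ = Vᵢ/Q.
τ₁ = 22.1/1.30 = 17.000 min; τ₂ = 28.2/1.30 = 21.692 min.
Solving the cascade with C₁(0)=C₂(0)=0 gives C₂(t) = C_in[1 − (τ₁ e^(−t/τ₁) − τ₂ e^(−t/τ₂))/(τ₁ − τ₂)].
At t = 24.9: e^(−t/τ₁) = 0.23115, e^(−t/τ₂) = 0.31731.
C₂ = 0.376·[1 − (17.000·0.23115 − 21.692·0.31731)/(-4.6923)] = 0.376·0.37052 = 0.13931 g/L.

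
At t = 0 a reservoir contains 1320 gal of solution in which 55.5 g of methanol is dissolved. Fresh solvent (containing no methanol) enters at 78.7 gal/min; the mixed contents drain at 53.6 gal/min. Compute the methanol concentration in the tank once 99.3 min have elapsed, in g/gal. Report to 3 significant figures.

0.00151 g/gal

Let m(t) be the amount of methanol. Volume: V(t) = V₀ + (Q_in − Q_out) t = 1320 + 25.100 t; V(99.3) = 3812.4 gal.
No methanol enters, so dm/dt = −Q_out · (m/V).
dm/m = −Q_out dt/(V₀ + 25.100 t); integrating gives ln(m/m₀) = −(Q_out/(Q_in−Q_out)) ln(V/V₀).
m = m₀ (V₀/V)^(Q_out/(Q_in−Q_out)) = 55.5 × (1320/3812.4)^(2.1355) = 5.7629 g.
C = m/V = 5.7629/3812.4 = 0.0015116 g/gal.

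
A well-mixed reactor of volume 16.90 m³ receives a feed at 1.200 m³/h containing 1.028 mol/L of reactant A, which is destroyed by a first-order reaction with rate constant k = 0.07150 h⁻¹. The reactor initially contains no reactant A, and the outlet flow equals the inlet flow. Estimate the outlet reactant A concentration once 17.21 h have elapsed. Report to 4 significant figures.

Accumulation = in − out − consumed: V dC/dt = Q C_in − Q C − k V C.
dC/dt = (Q/V) C_in − (Q/V + k) C; effective rate a = Q/V + k = 0.0710059 + 0.07150 = 0.142506 h⁻¹.
C_ss = Q C_in/(Q + kV) = 0.512218 mol/L; C(t) = C_ss + (C₀ − C_ss) e^(−a t).
C(17.21) = 0.512218 + (-0.512218)·e^(−0.142506·17.21) = 0.512218 + (-0.512218)·0.0860758 = 0.468128 mol/L.

0.4681 mol/L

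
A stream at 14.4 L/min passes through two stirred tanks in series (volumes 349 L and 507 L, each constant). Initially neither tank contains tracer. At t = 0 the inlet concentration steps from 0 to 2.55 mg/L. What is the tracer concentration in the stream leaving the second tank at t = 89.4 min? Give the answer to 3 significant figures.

2.04 mg/L

Time constants: τᵢ = Vᵢ/Q for each well-mixed tank.
τ₁ = 349/14.4 = 24.236 min; τ₂ = 507/14.4 = 35.208 min.
Tank 1: C₁ = C_in(1 − e^(−t/τ₁)). Tank 2 (τ₁ ≠ τ₂): C₂ = C_in[1 − (τ₁ e^(−t/τ₁) − τ₂ e^(−t/τ₂))/(τ₁ − τ₂)].
At t = 89.4: e^(−t/τ₁) = 0.025004, e^(−t/τ₂) = 0.078932.
C₂ = 2.55·[1 − (24.236·0.025004 − 35.208·0.078932)/(-10.972)] = 2.55·0.80195 = 2.0450 mg/L.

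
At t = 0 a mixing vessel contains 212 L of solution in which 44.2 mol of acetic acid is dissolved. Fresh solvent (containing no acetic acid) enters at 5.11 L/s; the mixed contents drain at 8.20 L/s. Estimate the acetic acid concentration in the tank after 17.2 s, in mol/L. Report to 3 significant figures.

Total volume: dV/dt = Q_in − Q_out = -3.0900 L/s, so V(t) = 212 − 3.0900 t and V(17.2) = 158.85 L.
Solute balance: dm/dt = 0 − Q_out C = −Q_out m/V(t).
Separate: dm/m = −Q_out dt/V(t) ⇒ ln(m/m₀) = −(Q_out/(Q_in−Q_out)) ln(V/V₀).
m = m₀ (V₀/V)^(Q_out/(Q_in−Q_out)) = 44.2 × (212/158.85)^(-2.6537) = 20.549 mol.
C = m/V = 20.549/158.85 = 0.12936 mol/L.

0.129 mol/L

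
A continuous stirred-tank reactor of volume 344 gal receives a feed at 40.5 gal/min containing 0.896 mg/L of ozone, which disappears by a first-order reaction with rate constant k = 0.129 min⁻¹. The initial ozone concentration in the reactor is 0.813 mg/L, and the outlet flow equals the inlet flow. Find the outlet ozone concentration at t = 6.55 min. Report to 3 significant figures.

0.504 mg/L

V dC/dt = Q(C_in − C) − k V C.
dC/dt = (Q/V) C_in − (Q/V + k) C; effective rate a = Q/V + k = 0.11773 + 0.129 = 0.24673 min⁻¹.
C_ss = Q C_in/(Q + kV) = 0.42754 mg/L; C(t) = C_ss + (C₀ − C_ss) e^(−a t).
C(6.55) = 0.42754 + (0.38546)·e^(−0.24673·6.55) = 0.42754 + (0.38546)·0.19867 = 0.50412 mg/L.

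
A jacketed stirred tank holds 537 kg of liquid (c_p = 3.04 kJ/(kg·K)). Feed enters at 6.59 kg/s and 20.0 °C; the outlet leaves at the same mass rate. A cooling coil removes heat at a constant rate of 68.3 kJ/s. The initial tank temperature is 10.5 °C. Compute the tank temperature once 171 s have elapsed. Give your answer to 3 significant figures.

Energy balance: M c_p dT/dt = ṁ c_p (T_in − T) − 68.3.
τ = M/ṁ = 81.487 s; T_ss = T_in − Q̇/(ṁ c_p) = 20.0 − 68.3/(6.59·3.04) = 16.591 °C.
Integrating: T(t) = T_ss + (T₀ − T_ss) e^(−t/τ).
T(171) = 16.591 + (-6.0907)·e^(−171/81.487) = 16.591 + (-6.0907)·0.12264 = 15.844 °C.

15.8 °C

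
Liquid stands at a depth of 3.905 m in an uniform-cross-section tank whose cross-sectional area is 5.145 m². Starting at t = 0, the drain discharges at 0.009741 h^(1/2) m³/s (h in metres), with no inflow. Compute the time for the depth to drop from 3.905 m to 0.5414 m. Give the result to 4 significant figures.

Accumulation of liquid (constant cross-section A): A dh/dt = −0.009741 √h.
∫ h^(−1/2) dh = −(0.009741/A) ∫ dt, giving 2√h = 2√h₀ − (0.009741/A) t.
t = 2A(√h₀ − √h)/0.009741 = 2·5.145·(√3.905 − √0.5414)/0.009741
  = 10.2900 × (1.97611 − 0.735799) / 0.009741 = 1310.21 s.

1310 s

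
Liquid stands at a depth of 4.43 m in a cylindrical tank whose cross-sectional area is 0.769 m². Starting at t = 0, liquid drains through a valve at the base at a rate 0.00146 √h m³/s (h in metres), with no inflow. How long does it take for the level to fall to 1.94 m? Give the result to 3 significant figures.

A dh/dt = −Q_out = −0.00146 √h.
∫ h^(−1/2) dh = −(0.00146/A) ∫ dt, giving 2√h = 2√h₀ − (0.00146/A) t.
t = 2A(√h₀ − √h)/0.00146 = 2·0.769·(√4.43 − √1.94)/0.00146
  = 1.5380 × (2.1048 − 1.3928) / 0.00146 = 749.95 s.

750 s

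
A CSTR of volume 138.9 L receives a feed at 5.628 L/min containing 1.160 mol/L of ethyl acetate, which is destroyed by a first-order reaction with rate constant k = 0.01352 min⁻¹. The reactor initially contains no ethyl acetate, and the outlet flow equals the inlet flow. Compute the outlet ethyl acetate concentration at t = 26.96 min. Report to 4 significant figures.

0.6672 mol/L

V dC/dt = Q(C_in − C) − k V C.
dC/dt = (Q/V) C_in − (Q/V + k) C; effective rate a = Q/V + k = 0.0405184 + 0.01352 = 0.0540384 min⁻¹.
C_ss = Q C_in/(Q + kV) = 0.869777 mol/L; C(t) = C_ss + (C₀ − C_ss) e^(−a t).
C(26.96) = 0.869777 + (-0.869777)·e^(−0.0540384·26.96) = 0.869777 + (-0.869777)·0.232963 = 0.667150 mol/L.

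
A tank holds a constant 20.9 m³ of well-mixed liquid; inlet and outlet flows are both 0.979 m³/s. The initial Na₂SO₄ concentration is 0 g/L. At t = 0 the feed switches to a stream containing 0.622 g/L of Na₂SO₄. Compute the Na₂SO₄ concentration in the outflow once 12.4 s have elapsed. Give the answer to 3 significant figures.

Unsteady species balance (constant V, well mixed): V dC/dt = Q(C_in − C).
Rewrite as dC/dt + C/τ = C_in/τ, τ = V/Q = 21.348 s.
This is linear first-order; C(t) = C_in + (C₀ − C_in) e^(−t/τ).
C(12.4) = 0.622 + (0 − 0.622)·e^(−12.4/21.348) = 0.622 + (-0.62200)·0.55943 = 0.27404 g/L.

0.274 g/L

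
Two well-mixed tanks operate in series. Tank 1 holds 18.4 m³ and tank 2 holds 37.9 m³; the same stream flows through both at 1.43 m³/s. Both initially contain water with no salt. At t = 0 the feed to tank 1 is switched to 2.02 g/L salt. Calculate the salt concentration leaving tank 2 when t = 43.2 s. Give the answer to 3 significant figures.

1.32 g/L

Species balance on tank i: dCᵢ/dt = (Cᵢ₋₁ − Cᵢ)/τᵢ with τᵢ = Vᵢ/Q.
τ₁ = 18.4/1.43 = 12.867 s; τ₂ = 37.9/1.43 = 26.503 s.
Tank 1: C₁ = C_in(1 − e^(−t/τ₁)). Tank 2 (τ₁ ≠ τ₂): C₂ = C_in[1 − (τ₁ e^(−t/τ₁) − τ₂ e^(−t/τ₂))/(τ₁ − τ₂)].
At t = 43.2: e^(−t/τ₁) = 0.034826, e^(−t/τ₂) = 0.19593.
C₂ = 2.02·[1 − (12.867·0.034826 − 26.503·0.19593)/(-13.636)] = 2.02·0.65204 = 1.3171 g/L.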